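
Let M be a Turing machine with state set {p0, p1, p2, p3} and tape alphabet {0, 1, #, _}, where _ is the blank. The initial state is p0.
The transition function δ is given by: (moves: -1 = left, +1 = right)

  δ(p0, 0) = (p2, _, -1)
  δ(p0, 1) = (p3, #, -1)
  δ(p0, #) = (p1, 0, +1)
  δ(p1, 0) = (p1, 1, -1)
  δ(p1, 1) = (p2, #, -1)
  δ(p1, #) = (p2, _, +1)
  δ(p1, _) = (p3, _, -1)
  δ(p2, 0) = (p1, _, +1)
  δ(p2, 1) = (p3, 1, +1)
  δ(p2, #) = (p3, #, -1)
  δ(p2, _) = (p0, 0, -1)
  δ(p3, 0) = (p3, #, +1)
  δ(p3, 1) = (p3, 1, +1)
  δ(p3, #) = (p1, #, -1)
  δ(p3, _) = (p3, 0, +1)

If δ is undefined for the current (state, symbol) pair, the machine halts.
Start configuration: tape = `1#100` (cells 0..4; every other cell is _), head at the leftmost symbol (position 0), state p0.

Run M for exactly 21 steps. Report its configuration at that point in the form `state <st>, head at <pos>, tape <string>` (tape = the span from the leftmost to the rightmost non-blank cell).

state=p0 head=0 tape=___[1]#100   (p0,1)→(p3,#,-1)
state=p3 head=-1 tape=__[_]##100   (p3,_)→(p3,0,+1)
state=p3 head=0 tape=__0[#]#100   (p3,#)→(p1,#,-1)
state=p1 head=-1 tape=__[0]##100   (p1,0)→(p1,1,-1)
state=p1 head=-2 tape=_[_]1##100   (p1,_)→(p3,_,-1)
state=p3 head=-3 tape=[_]_1##100   (p3,_)→(p3,0,+1)
state=p3 head=-2 tape=0[_]1##100   (p3,_)→(p3,0,+1)
state=p3 head=-1 tape=00[1]##100   (p3,1)→(p3,1,+1)
state=p3 head=0 tape=001[#]#100   (p3,#)→(p1,#,-1)
state=p1 head=-1 tape=00[1]##100   (p1,1)→(p2,#,-1)
state=p2 head=-2 tape=0[0]###100   (p2,0)→(p1,_,+1)
state=p1 head=-1 tape=0_[#]##100   (p1,#)→(p2,_,+1)
state=p2 head=0 tape=0__[#]#100   (p2,#)→(p3,#,-1)
state=p3 head=-1 tape=0_[_]##100   (p3,_)→(p3,0,+1)
state=p3 head=0 tape=0_0[#]#100   (p3,#)→(p1,#,-1)
state=p1 head=-1 tape=0_[0]##100   (p1,0)→(p1,1,-1)
state=p1 head=-2 tape=0[_]1##100   (p1,_)→(p3,_,-1)
state=p3 head=-3 tape=[0]_1##100   (p3,0)→(p3,#,+1)
state=p3 head=-2 tape=#[_]1##100   (p3,_)→(p3,0,+1)
state=p3 head=-1 tape=#0[1]##100   (p3,1)→(p3,1,+1)
state=p3 head=0 tape=#01[#]#100   (p3,#)→(p1,#,-1)
state=p1 head=-1 tape=#0[1]##100
After 21 steps: state p1, head at -1, tape #01##100.

state p1, head at -1, tape #01##100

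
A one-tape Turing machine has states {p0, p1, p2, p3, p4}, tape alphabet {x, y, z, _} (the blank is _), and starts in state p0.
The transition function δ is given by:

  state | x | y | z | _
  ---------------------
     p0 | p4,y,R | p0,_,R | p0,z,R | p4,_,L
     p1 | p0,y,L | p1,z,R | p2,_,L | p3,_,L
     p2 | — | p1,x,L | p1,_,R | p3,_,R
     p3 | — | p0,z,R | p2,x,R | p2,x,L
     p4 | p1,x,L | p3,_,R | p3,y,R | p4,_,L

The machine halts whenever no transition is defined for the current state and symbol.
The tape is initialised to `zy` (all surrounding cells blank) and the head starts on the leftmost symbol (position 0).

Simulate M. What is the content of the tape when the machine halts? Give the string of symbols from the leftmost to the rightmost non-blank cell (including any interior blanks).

p0 | ___[z]y_   read z → write z, move R, go to p0
p0 | ___z[y]_   read y → write _, move R, go to p0
p0 | ___z_[_]   read _ → write _, move L, go to p4
p4 | ___z[_]_   read _ → write _, move L, go to p4
p4 | ___[z]__   read z → write y, move R, go to p3
p3 | ___y[_]_   read _ → write x, move L, go to p2
p2 | ___[y]x_   read y → write x, move L, go to p1
p1 | __[_]xx_   read _ → write _, move L, go to p3
p3 | _[_]_xx_   read _ → write x, move L, go to p2
p2 | [_]x_xx_   read _ → write _, move R, go to p3
p3 | _[x]_xx_
The non-blank tape span at halt is x_xx.

x_xx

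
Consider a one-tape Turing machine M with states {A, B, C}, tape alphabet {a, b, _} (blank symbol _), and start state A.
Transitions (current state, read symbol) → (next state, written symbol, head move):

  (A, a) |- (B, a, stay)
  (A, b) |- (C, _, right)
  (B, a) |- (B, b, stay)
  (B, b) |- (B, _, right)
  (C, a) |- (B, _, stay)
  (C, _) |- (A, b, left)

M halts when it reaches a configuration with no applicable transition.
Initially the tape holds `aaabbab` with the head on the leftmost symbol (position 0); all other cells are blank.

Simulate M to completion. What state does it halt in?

B

A | [a]aabbab_   read a → write a, move stay, go to B
B | [a]aabbab_   read a → write b, move stay, go to B
B | [b]aabbab_   read b → write _, move right, go to B
B | _[a]abbab_   read a → write b, move stay, go to B
B | _[b]abbab_   read b → write _, move right, go to B
B | __[a]bbab_   read a → write b, move stay, go to B
B | __[b]bbab_   read b → write _, move right, go to B
B | ___[b]bab_   read b → write _, move right, go to B
B | ____[b]ab_   read b → write _, move right, go to B
B | _____[a]b_   read a → write b, move stay, go to B
B | _____[b]b_   read b → write _, move right, go to B
B | ______[b]_   read b → write _, move right, go to B
B | _______[_]
No transition is defined for (B, _); M halts in state B.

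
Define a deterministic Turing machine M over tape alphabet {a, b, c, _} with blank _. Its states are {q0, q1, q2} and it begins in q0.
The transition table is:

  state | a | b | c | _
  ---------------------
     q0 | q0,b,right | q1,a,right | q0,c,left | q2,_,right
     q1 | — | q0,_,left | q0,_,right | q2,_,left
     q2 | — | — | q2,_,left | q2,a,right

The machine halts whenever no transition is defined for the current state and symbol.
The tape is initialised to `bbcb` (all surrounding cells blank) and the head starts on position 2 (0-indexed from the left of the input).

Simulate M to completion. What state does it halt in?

q2

state=q0 head=2 tape=bb[c]b_   (q0,c)→(q0,c,left)
state=q0 head=1 tape=b[b]cb_   (q0,b)→(q1,a,right)
state=q1 head=2 tape=ba[c]b_   (q1,c)→(q0,_,right)
state=q0 head=3 tape=ba_[b]_   (q0,b)→(q1,a,right)
state=q1 head=4 tape=ba_a[_]   (q1,_)→(q2,_,left)
state=q2 head=3 tape=ba_[a]_
No transition is defined for (q2, a); M halts in state q2.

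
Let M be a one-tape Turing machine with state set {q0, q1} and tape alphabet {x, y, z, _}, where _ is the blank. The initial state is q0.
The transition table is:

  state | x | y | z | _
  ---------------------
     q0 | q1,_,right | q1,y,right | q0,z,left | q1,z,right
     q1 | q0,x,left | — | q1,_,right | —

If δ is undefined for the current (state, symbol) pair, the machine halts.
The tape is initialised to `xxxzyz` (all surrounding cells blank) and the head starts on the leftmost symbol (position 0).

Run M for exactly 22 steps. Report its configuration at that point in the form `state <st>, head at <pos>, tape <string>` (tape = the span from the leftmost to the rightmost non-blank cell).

state=q0 head=0 tape=__[x]xxzyz   (q0,x)→(q1,_,right)
state=q1 head=1 tape=___[x]xzyz   (q1,x)→(q0,x,left)
state=q0 head=0 tape=__[_]xxzyz   (q0,_)→(q1,z,right)
state=q1 head=1 tape=__z[x]xzyz   (q1,x)→(q0,x,left)
state=q0 head=0 tape=__[z]xxzyz   (q0,z)→(q0,z,left)
state=q0 head=-1 tape=_[_]zxxzyz   (q0,_)→(q1,z,right)
state=q1 head=0 tape=_z[z]xxzyz   (q1,z)→(q1,_,right)
state=q1 head=1 tape=_z_[x]xzyz   (q1,x)→(q0,x,left)
state=q0 head=0 tape=_z[_]xxzyz   (q0,_)→(q1,z,right)
state=q1 head=1 tape=_zz[x]xzyz   (q1,x)→(q0,x,left)
state=q0 head=0 tape=_z[z]xxzyz   (q0,z)→(q0,z,left)
state=q0 head=-1 tape=_[z]zxxzyz   (q0,z)→(q0,z,left)
state=q0 head=-2 tape=[_]zzxxzyz   (q0,_)→(q1,z,right)
state=q1 head=-1 tape=z[z]zxxzyz   (q1,z)→(q1,_,right)
state=q1 head=0 tape=z_[z]xxzyz   (q1,z)→(q1,_,right)
state=q1 head=1 tape=z__[x]xzyz   (q1,x)→(q0,x,left)
state=q0 head=0 tape=z_[_]xxzyz   (q0,_)→(q1,z,right)
state=q1 head=1 tape=z_z[x]xzyz   (q1,x)→(q0,x,left)
state=q0 head=0 tape=z_[z]xxzyz   (q0,z)→(q0,z,left)
state=q0 head=-1 tape=z[_]zxxzyz   (q0,_)→(q1,z,right)
state=q1 head=0 tape=zz[z]xxzyz   (q1,z)→(q1,_,right)
state=q1 head=1 tape=zz_[x]xzyz   (q1,x)→(q0,x,left)
state=q0 head=0 tape=zz[_]xxzyz
After 22 steps: state q0, head at 0, tape zz_xxzyz.

state q0, head at 0, tape zz_xxzyz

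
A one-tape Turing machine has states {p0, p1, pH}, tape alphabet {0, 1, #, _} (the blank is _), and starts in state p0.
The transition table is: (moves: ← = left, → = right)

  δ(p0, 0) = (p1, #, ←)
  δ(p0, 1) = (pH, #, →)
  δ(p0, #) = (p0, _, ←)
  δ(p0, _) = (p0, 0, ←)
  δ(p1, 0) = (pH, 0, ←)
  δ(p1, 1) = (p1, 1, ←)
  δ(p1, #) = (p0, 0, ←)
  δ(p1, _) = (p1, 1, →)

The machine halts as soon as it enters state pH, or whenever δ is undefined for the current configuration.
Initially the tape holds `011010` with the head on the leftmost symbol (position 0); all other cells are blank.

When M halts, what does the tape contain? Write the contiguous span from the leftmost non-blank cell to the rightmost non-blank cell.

state=p0 head=0 tape=_[0]11010   (p0,0)→(p1,#,←)
state=p1 head=-1 tape=[_]#11010   (p1,_)→(p1,1,→)
state=p1 head=0 tape=1[#]11010   (p1,#)→(p0,0,←)
state=p0 head=-1 tape=[1]011010   (p0,1)→(pH,#,→)
state=pH head=0 tape=#[0]11010
The non-blank tape span at halt is #011010.

#011010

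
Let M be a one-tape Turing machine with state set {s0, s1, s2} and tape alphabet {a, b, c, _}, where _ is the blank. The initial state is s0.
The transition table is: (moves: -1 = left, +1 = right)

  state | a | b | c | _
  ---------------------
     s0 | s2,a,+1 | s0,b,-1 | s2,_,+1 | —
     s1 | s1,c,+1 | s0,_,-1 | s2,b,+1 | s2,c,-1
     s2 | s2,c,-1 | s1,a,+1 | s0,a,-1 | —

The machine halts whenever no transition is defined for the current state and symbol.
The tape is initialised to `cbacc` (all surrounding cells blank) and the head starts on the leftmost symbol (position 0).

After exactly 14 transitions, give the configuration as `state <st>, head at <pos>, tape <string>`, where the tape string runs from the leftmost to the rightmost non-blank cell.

state s2, head at 2, tape a_ccc

s0 | [c]bacc_   read c → write _, move +1, go to s2
s2 | _[b]acc_   read b → write a, move +1, go to s1
s1 | _a[a]cc_   read a → write c, move +1, go to s1
s1 | _ac[c]c_   read c → write b, move +1, go to s2
s2 | _acb[c]_   read c → write a, move -1, go to s0
s0 | _ac[b]a_   read b → write b, move -1, go to s0
s0 | _a[c]ba_   read c → write _, move +1, go to s2
s2 | _a_[b]a_   read b → write a, move +1, go to s1
s1 | _a_a[a]_   read a → write c, move +1, go to s1
s1 | _a_ac[_]   read _ → write c, move -1, go to s2
s2 | _a_a[c]c   read c → write a, move -1, go to s0
s0 | _a_[a]ac   read a → write a, move +1, go to s2
s2 | _a_a[a]c   read a → write c, move -1, go to s2
s2 | _a_[a]cc   read a → write c, move -1, go to s2
s2 | _a[_]ccc
After 14 steps: state s2, head at 2, tape a_ccc.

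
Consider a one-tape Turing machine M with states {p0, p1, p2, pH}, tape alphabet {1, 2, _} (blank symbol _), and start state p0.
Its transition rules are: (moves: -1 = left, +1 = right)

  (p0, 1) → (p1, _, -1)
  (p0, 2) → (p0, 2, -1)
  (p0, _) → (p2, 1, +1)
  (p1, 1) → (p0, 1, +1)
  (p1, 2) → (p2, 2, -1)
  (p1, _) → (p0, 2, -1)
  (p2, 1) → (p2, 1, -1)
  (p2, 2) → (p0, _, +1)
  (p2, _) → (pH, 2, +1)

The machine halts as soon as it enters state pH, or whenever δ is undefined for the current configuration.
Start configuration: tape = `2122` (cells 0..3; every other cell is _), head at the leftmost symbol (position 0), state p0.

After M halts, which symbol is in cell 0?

_

p0 | ___[2]122___   read 2 → write 2, move -1, go to p0
p0 | __[_]2122___   read _ → write 1, move +1, go to p2
p2 | __1[2]122___   read 2 → write _, move +1, go to p0
p0 | __1_[1]22___   read 1 → write _, move -1, go to p1
p1 | __1[_]_22___   read _ → write 2, move -1, go to p0
p0 | __[1]2_22___   read 1 → write _, move -1, go to p1
p1 | _[_]_2_22___   read _ → write 2, move -1, go to p0
p0 | [_]2_2_22___   read _ → write 1, move +1, go to p2
p2 | 1[2]_2_22___   read 2 → write _, move +1, go to p0
p0 | 1_[_]2_22___   read _ → write 1, move +1, go to p2
p2 | 1_1[2]_22___   read 2 → write _, move +1, go to p0
p0 | 1_1_[_]22___   read _ → write 1, move +1, go to p2
p2 | 1_1_1[2]2___   read 2 → write _, move +1, go to p0
p0 | 1_1_1_[2]___   read 2 → write 2, move -1, go to p0
p0 | 1_1_1[_]2___   read _ → write 1, move +1, go to p2
p2 | 1_1_11[2]___   read 2 → write _, move +1, go to p0
p0 | 1_1_11_[_]__   read _ → write 1, move +1, go to p2
p2 | 1_1_11_1[_]_   read _ → write 2, move +1, go to pH
pH | 1_1_11_12[_]
Cell 0 holds _ when M halts.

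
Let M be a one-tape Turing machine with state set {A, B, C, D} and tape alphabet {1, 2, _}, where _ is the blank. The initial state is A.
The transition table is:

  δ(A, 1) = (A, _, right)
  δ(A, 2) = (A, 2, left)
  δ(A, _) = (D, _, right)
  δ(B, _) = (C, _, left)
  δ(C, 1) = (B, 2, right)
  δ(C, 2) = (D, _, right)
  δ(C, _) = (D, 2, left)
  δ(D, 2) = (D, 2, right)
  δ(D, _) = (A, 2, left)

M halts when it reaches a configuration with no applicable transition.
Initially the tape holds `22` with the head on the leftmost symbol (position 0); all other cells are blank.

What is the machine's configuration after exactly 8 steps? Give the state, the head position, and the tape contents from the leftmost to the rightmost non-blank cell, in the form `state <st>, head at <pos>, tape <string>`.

A | _[2]2_   read 2 → write 2, move left, go to A
A | [_]22_   read _ → write _, move right, go to D
D | _[2]2_   read 2 → write 2, move right, go to D
D | _2[2]_   read 2 → write 2, move right, go to D
D | _22[_]   read _ → write 2, move left, go to A
A | _2[2]2   read 2 → write 2, move left, go to A
A | _[2]22   read 2 → write 2, move left, go to A
A | [_]222   read _ → write _, move right, go to D
D | _[2]22
After 8 steps: state D, head at 0, tape 222.

state D, head at 0, tape 222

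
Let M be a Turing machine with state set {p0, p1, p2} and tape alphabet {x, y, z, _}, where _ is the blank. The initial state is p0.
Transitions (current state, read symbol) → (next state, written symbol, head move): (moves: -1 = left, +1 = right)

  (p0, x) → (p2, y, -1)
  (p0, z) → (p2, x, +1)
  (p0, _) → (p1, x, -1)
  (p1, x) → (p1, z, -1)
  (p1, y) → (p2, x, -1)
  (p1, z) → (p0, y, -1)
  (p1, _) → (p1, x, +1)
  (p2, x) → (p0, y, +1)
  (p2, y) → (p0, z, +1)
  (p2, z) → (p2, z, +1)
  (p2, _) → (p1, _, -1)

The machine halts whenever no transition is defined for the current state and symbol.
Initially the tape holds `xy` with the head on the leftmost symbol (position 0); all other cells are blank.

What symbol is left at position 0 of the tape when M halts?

state=p0 head=0 tape=__[x]y   (p0,x)→(p2,y,-1)
state=p2 head=-1 tape=_[_]yy   (p2,_)→(p1,_,-1)
state=p1 head=-2 tape=[_]_yy   (p1,_)→(p1,x,+1)
state=p1 head=-1 tape=x[_]yy   (p1,_)→(p1,x,+1)
state=p1 head=0 tape=xx[y]y   (p1,y)→(p2,x,-1)
state=p2 head=-1 tape=x[x]xy   (p2,x)→(p0,y,+1)
state=p0 head=0 tape=xy[x]y   (p0,x)→(p2,y,-1)
state=p2 head=-1 tape=x[y]yy   (p2,y)→(p0,z,+1)
state=p0 head=0 tape=xz[y]y
Cell 0 holds y when M halts.

y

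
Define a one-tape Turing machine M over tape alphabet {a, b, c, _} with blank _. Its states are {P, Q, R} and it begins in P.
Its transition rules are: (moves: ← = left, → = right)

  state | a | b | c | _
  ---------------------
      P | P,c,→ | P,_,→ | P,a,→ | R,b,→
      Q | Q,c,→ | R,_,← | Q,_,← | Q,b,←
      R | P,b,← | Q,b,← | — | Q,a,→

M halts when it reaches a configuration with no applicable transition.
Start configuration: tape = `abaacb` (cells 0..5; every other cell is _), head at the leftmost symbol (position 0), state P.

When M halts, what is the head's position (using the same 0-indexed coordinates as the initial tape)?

7

P | [a]baacb___   read a → write c, move →, go to P
P | c[b]aacb___   read b → write _, move →, go to P
P | c_[a]acb___   read a → write c, move →, go to P
P | c_c[a]cb___   read a → write c, move →, go to P
P | c_cc[c]b___   read c → write a, move →, go to P
P | c_cca[b]___   read b → write _, move →, go to P
P | c_cca_[_]__   read _ → write b, move →, go to R
R | c_cca_b[_]_   read _ → write a, move →, go to Q
Q | c_cca_ba[_]   read _ → write b, move ←, go to Q
Q | c_cca_b[a]b   read a → write c, move →, go to Q
Q | c_cca_bc[b]   read b → write _, move ←, go to R
R | c_cca_b[c]_
At halt the head is at cell 7.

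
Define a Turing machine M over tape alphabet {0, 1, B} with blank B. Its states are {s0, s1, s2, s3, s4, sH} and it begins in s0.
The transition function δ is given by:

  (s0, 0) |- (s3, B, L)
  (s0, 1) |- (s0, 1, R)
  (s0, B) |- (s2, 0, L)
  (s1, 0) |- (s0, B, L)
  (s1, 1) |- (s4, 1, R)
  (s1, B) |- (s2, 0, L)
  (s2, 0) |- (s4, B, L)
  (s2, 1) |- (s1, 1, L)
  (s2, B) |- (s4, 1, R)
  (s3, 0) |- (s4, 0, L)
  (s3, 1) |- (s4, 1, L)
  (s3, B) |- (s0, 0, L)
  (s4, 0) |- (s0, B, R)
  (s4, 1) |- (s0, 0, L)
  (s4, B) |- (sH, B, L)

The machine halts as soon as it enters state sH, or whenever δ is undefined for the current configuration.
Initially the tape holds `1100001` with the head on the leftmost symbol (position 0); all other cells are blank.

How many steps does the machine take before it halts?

14

state=s0 head=0 tape=BBBB[1]100001   (s0,1)→(s0,1,R)
state=s0 head=1 tape=BBBB1[1]00001   (s0,1)→(s0,1,R)
state=s0 head=2 tape=BBBB11[0]0001   (s0,0)→(s3,B,L)
state=s3 head=1 tape=BBBB1[1]B0001   (s3,1)→(s4,1,L)
state=s4 head=0 tape=BBBB[1]1B0001   (s4,1)→(s0,0,L)
state=s0 head=-1 tape=BBB[B]01B0001   (s0,B)→(s2,0,L)
state=s2 head=-2 tape=BB[B]001B0001   (s2,B)→(s4,1,R)
state=s4 head=-1 tape=BB1[0]01B0001   (s4,0)→(s0,B,R)
state=s0 head=0 tape=BB1B[0]1B0001   (s0,0)→(s3,B,L)
state=s3 head=-1 tape=BB1[B]B1B0001   (s3,B)→(s0,0,L)
state=s0 head=-2 tape=BB[1]0B1B0001   (s0,1)→(s0,1,R)
state=s0 head=-1 tape=BB1[0]B1B0001   (s0,0)→(s3,B,L)
state=s3 head=-2 tape=BB[1]BB1B0001   (s3,1)→(s4,1,L)
state=s4 head=-3 tape=B[B]1BB1B0001   (s4,B)→(sH,B,L)
state=sH head=-4 tape=[B]B1BB1B0001
M halts after 14 transitions.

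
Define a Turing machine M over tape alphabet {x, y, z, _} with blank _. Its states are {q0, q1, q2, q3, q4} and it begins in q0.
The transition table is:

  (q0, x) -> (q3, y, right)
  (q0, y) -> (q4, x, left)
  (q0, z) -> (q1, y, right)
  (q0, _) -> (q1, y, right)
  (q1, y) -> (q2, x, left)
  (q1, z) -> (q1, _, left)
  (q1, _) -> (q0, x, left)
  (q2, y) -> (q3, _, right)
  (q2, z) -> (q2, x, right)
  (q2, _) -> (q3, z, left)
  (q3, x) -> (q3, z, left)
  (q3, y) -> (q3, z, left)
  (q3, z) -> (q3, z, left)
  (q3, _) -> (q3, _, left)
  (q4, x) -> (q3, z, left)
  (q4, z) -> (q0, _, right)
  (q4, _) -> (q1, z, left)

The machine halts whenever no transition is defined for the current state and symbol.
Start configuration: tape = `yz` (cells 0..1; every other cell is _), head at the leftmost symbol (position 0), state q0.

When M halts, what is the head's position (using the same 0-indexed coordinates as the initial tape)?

-2

q0 | ___[y]z   read y → write x, move left, go to q4
q4 | __[_]xz   read _ → write z, move left, go to q1
q1 | _[_]zxz   read _ → write x, move left, go to q0
q0 | [_]xzxz   read _ → write y, move right, go to q1
q1 | y[x]zxz
At halt the head is at cell -2.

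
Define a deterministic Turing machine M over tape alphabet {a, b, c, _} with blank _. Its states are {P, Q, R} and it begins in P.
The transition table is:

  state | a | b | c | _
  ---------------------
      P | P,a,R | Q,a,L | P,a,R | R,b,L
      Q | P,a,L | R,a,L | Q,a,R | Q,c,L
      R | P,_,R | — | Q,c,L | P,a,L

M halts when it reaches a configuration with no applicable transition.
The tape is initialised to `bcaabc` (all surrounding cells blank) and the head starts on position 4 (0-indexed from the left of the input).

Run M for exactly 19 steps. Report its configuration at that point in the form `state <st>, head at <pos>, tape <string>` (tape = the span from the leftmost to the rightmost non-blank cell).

P | bcaa[b]c__   read b → write a, move L, go to Q
Q | bca[a]ac__   read a → write a, move L, go to P
P | bc[a]aac__   read a → write a, move R, go to P
P | bca[a]ac__   read a → write a, move R, go to P
P | bcaa[a]c__   read a → write a, move R, go to P
P | bcaaa[c]__   read c → write a, move R, go to P
P | bcaaaa[_]_   read _ → write b, move L, go to R
R | bcaaa[a]b_   read a → write _, move R, go to P
P | bcaaa_[b]_   read b → write a, move L, go to Q
Q | bcaaa[_]a_   read _ → write c, move L, go to Q
Q | bcaa[a]ca_   read a → write a, move L, go to P
P | bca[a]aca_   read a → write a, move R, go to P
P | bcaa[a]ca_   read a → write a, move R, go to P
P | bcaaa[c]a_   read c → write a, move R, go to P
P | bcaaaa[a]_   read a → write a, move R, go to P
P | bcaaaaa[_]   read _ → write b, move L, go to R
R | bcaaaa[a]b   read a → write _, move R, go to P
P | bcaaaa_[b]   read b → write a, move L, go to Q
Q | bcaaaa[_]a   read _ → write c, move L, go to Q
Q | bcaaa[a]ca
After 19 steps: state Q, head at 5, tape bcaaaaca.

state Q, head at 5, tape bcaaaaca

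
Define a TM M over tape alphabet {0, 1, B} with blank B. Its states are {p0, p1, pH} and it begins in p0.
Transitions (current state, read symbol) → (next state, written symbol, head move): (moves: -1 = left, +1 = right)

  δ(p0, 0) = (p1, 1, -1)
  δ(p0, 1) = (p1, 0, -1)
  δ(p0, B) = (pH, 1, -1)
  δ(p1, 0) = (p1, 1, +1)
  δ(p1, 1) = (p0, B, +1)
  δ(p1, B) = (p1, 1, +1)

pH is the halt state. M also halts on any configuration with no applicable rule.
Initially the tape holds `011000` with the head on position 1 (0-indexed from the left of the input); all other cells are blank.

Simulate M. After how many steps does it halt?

14

p0 | 0[1]1000B   read 1 → write 0, move -1, go to p1
p1 | [0]01000B   read 0 → write 1, move +1, go to p1
p1 | 1[0]1000B   read 0 → write 1, move +1, go to p1
p1 | 11[1]000B   read 1 → write B, move +1, go to p0
p0 | 11B[0]00B   read 0 → write 1, move -1, go to p1
p1 | 11[B]100B   read B → write 1, move +1, go to p1
p1 | 111[1]00B   read 1 → write B, move +1, go to p0
p0 | 111B[0]0B   read 0 → write 1, move -1, go to p1
p1 | 111[B]10B   read B → write 1, move +1, go to p1
p1 | 1111[1]0B   read 1 → write B, move +1, go to p0
p0 | 1111B[0]B   read 0 → write 1, move -1, go to p1
p1 | 1111[B]1B   read B → write 1, move +1, go to p1
p1 | 11111[1]B   read 1 → write B, move +1, go to p0
p0 | 11111B[B]   read B → write 1, move -1, go to pH
pH | 11111[B]1
M halts after 14 transitions.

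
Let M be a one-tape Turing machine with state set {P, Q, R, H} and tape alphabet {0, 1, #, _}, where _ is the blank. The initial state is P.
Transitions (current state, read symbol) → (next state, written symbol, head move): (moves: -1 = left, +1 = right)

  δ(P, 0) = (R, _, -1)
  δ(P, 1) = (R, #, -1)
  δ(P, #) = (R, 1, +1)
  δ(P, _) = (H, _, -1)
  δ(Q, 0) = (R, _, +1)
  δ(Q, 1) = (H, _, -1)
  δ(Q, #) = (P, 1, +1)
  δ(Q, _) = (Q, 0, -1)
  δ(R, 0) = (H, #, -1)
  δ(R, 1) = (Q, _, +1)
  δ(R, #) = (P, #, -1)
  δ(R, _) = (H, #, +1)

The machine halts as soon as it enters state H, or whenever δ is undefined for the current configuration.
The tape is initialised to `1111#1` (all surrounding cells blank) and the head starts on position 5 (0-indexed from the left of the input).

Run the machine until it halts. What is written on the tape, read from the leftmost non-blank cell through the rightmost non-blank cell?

11__11#

P | 1111#[1]__   read 1 → write #, move -1, go to R
R | 1111[#]#__   read # → write #, move -1, go to P
P | 111[1]##__   read 1 → write #, move -1, go to R
R | 11[1]###__   read 1 → write _, move +1, go to Q
Q | 11_[#]##__   read # → write 1, move +1, go to P
P | 11_1[#]#__   read # → write 1, move +1, go to R
R | 11_11[#]__   read # → write #, move -1, go to P
P | 11_1[1]#__   read 1 → write #, move -1, go to R
R | 11_[1]##__   read 1 → write _, move +1, go to Q
Q | 11__[#]#__   read # → write 1, move +1, go to P
P | 11__1[#]__   read # → write 1, move +1, go to R
R | 11__11[_]_   read _ → write #, move +1, go to H
H | 11__11#[_]
The non-blank tape span at halt is 11__11#.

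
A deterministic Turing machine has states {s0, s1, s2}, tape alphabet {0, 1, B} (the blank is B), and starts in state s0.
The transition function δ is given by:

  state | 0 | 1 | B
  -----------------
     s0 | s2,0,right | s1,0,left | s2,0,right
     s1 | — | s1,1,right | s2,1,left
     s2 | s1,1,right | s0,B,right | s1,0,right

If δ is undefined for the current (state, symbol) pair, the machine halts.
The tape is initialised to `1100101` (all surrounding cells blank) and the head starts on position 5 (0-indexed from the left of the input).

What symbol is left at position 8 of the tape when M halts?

1

s0 | 11001[0]1BBBB   read 0 → write 0, move right, go to s2
s2 | 110010[1]BBBB   read 1 → write B, move right, go to s0
s0 | 110010B[B]BBB   read B → write 0, move right, go to s2
s2 | 110010B0[B]BB   read B → write 0, move right, go to s1
s1 | 110010B00[B]B   read B → write 1, move left, go to s2
s2 | 110010B0[0]1B   read 0 → write 1, move right, go to s1
s1 | 110010B01[1]B   read 1 → write 1, move right, go to s1
s1 | 110010B011[B]   read B → write 1, move left, go to s2
s2 | 110010B01[1]1   read 1 → write B, move right, go to s0
s0 | 110010B01B[1]   read 1 → write 0, move left, go to s1
s1 | 110010B01[B]0   read B → write 1, move left, go to s2
s2 | 110010B0[1]10   read 1 → write B, move right, go to s0
s0 | 110010B0B[1]0   read 1 → write 0, move left, go to s1
s1 | 110010B0[B]00   read B → write 1, move left, go to s2
s2 | 110010B[0]100   read 0 → write 1, move right, go to s1
s1 | 110010B1[1]00   read 1 → write 1, move right, go to s1
s1 | 110010B11[0]0
Cell 8 holds 1 when M halts.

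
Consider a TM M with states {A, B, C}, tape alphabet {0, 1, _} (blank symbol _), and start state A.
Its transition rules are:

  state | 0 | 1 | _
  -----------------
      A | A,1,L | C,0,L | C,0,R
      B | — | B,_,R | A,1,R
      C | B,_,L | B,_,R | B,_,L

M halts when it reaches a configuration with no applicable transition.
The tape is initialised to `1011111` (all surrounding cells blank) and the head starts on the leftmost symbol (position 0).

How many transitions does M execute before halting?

A | __[1]011111   read 1 → write 0, move L, go to C
C | _[_]0011111   read _ → write _, move L, go to B
B | [_]_0011111   read _ → write 1, move R, go to A
A | 1[_]0011111   read _ → write 0, move R, go to C
C | 10[0]011111   read 0 → write _, move L, go to B
B | 1[0]_011111
M halts after 5 transitions.

5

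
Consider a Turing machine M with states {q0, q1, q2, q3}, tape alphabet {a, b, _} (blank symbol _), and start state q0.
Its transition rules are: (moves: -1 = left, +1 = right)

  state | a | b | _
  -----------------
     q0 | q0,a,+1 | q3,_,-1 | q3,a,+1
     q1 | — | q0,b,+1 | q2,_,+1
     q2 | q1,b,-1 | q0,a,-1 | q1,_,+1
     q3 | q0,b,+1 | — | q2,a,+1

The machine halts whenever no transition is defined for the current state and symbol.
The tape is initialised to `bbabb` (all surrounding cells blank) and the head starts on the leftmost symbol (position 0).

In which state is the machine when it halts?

state=q0 head=0 tape=_[b]babb   (q0,b)→(q3,_,-1)
state=q3 head=-1 tape=[_]_babb   (q3,_)→(q2,a,+1)
state=q2 head=0 tape=a[_]babb   (q2,_)→(q1,_,+1)
state=q1 head=1 tape=a_[b]abb   (q1,b)→(q0,b,+1)
state=q0 head=2 tape=a_b[a]bb   (q0,a)→(q0,a,+1)
state=q0 head=3 tape=a_ba[b]b   (q0,b)→(q3,_,-1)
state=q3 head=2 tape=a_b[a]_b   (q3,a)→(q0,b,+1)
state=q0 head=3 tape=a_bb[_]b   (q0,_)→(q3,a,+1)
state=q3 head=4 tape=a_bba[b]
No transition is defined for (q3, b); M halts in state q3.

q3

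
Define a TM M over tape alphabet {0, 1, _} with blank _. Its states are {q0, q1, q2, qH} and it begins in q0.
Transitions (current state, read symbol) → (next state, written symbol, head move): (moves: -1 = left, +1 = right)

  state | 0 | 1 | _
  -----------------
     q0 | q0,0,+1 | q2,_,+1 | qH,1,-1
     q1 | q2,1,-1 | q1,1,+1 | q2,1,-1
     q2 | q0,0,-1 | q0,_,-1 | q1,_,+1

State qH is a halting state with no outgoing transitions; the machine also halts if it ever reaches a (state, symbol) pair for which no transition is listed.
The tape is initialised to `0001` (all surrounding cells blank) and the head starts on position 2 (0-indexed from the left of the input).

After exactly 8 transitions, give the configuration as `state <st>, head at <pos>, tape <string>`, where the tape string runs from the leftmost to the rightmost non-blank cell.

q0 | 00[0]1___   read 0 → write 0, move +1, go to q0
q0 | 000[1]___   read 1 → write _, move +1, go to q2
q2 | 000_[_]__   read _ → write _, move +1, go to q1
q1 | 000__[_]_   read _ → write 1, move -1, go to q2
q2 | 000_[_]1_   read _ → write _, move +1, go to q1
q1 | 000__[1]_   read 1 → write 1, move +1, go to q1
q1 | 000__1[_]   read _ → write 1, move -1, go to q2
q2 | 000__[1]1   read 1 → write _, move -1, go to q0
q0 | 000_[_]_1
After 8 steps: state q0, head at 4, tape 000___1.

state q0, head at 4, tape 000___1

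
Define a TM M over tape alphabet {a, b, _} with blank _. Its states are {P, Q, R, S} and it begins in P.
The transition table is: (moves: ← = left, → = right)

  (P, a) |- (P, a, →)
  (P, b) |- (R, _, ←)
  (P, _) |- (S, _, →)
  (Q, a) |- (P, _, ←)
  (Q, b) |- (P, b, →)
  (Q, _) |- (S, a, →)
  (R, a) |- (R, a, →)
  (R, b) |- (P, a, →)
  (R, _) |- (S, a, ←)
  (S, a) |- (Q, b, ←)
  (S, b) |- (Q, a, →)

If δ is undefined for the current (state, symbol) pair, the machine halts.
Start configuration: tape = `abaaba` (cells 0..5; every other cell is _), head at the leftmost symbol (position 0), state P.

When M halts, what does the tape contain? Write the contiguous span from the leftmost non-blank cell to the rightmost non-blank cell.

P | _[a]baaba_   read a → write a, move →, go to P
P | _a[b]aaba_   read b → write _, move ←, go to R
R | _[a]_aaba_   read a → write a, move →, go to R
R | _a[_]aaba_   read _ → write a, move ←, go to S
S | _[a]aaaba_   read a → write b, move ←, go to Q
Q | [_]baaaba_   read _ → write a, move →, go to S
S | a[b]aaaba_   read b → write a, move →, go to Q
Q | aa[a]aaba_   read a → write _, move ←, go to P
P | a[a]_aaba_   read a → write a, move →, go to P
P | aa[_]aaba_   read _ → write _, move →, go to S
S | aa_[a]aba_   read a → write b, move ←, go to Q
Q | aa[_]baba_   read _ → write a, move →, go to S
S | aaa[b]aba_   read b → write a, move →, go to Q
Q | aaaa[a]ba_   read a → write _, move ←, go to P
P | aaa[a]_ba_   read a → write a, move →, go to P
P | aaaa[_]ba_   read _ → write _, move →, go to S
S | aaaa_[b]a_   read b → write a, move →, go to Q
Q | aaaa_a[a]_   read a → write _, move ←, go to P
P | aaaa_[a]__   read a → write a, move →, go to P
P | aaaa_a[_]_   read _ → write _, move →, go to S
S | aaaa_a_[_]
The non-blank tape span at halt is aaaa_a.

aaaa_a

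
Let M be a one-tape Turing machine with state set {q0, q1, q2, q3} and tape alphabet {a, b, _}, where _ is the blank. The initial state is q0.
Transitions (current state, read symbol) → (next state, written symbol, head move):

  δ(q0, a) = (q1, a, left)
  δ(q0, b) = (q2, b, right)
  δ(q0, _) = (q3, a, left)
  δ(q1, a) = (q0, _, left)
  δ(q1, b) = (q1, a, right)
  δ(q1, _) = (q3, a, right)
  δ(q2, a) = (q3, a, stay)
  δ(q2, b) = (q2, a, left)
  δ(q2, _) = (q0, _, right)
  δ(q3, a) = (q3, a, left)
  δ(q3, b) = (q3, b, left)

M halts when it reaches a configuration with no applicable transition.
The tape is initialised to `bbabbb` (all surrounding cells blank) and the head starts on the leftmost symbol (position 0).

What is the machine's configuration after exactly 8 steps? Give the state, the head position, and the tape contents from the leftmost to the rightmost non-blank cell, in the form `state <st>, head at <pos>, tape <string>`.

state=q0 head=0 tape=__[b]babbb   (q0,b)→(q2,b,right)
state=q2 head=1 tape=__b[b]abbb   (q2,b)→(q2,a,left)
state=q2 head=0 tape=__[b]aabbb   (q2,b)→(q2,a,left)
state=q2 head=-1 tape=_[_]aaabbb   (q2,_)→(q0,_,right)
state=q0 head=0 tape=__[a]aabbb   (q0,a)→(q1,a,left)
state=q1 head=-1 tape=_[_]aaabbb   (q1,_)→(q3,a,right)
state=q3 head=0 tape=_a[a]aabbb   (q3,a)→(q3,a,left)
state=q3 head=-1 tape=_[a]aaabbb   (q3,a)→(q3,a,left)
state=q3 head=-2 tape=[_]aaaabbb
After 8 steps: state q3, head at -2, tape aaaabbb.

state q3, head at -2, tape aaaabbb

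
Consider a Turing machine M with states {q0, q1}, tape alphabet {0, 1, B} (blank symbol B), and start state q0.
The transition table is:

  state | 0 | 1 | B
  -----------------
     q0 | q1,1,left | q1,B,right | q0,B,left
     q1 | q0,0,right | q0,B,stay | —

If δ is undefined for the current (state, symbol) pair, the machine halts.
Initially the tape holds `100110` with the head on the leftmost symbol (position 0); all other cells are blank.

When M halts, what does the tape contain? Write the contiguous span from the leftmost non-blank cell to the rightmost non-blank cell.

1BB10

q0 | [1]00110   read 1 → write B, move right, go to q1
q1 | B[0]0110   read 0 → write 0, move right, go to q0
q0 | B0[0]110   read 0 → write 1, move left, go to q1
q1 | B[0]1110   read 0 → write 0, move right, go to q0
q0 | B0[1]110   read 1 → write B, move right, go to q1
q1 | B0B[1]10   read 1 → write B, move stay, go to q0
q0 | B0B[B]10   read B → write B, move left, go to q0
q0 | B0[B]B10   read B → write B, move left, go to q0
q0 | B[0]BB10   read 0 → write 1, move left, go to q1
q1 | [B]1BB10
The non-blank tape span at halt is 1BB10.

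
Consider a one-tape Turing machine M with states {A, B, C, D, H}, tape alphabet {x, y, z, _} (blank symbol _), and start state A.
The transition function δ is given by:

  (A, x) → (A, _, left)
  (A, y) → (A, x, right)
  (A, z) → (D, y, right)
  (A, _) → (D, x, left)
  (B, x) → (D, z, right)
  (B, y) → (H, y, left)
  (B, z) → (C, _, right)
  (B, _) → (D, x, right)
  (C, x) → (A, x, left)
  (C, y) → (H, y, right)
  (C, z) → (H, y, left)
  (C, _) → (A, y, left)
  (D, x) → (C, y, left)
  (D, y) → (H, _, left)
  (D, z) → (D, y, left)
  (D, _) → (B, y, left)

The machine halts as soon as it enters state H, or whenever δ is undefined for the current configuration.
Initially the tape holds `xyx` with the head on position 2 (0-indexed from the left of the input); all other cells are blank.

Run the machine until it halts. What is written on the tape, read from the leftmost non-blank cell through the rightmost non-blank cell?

x_xxyx

A | ___xy[x]   read x → write _, move left, go to A
A | ___x[y]_   read y → write x, move right, go to A
A | ___xx[_]   read _ → write x, move left, go to D
D | ___x[x]x   read x → write y, move left, go to C
C | ___[x]yx   read x → write x, move left, go to A
A | __[_]xyx   read _ → write x, move left, go to D
D | _[_]xxyx   read _ → write y, move left, go to B
B | [_]yxxyx   read _ → write x, move right, go to D
D | x[y]xxyx   read y → write _, move left, go to H
H | [x]_xxyx
The non-blank tape span at halt is x_xxyx.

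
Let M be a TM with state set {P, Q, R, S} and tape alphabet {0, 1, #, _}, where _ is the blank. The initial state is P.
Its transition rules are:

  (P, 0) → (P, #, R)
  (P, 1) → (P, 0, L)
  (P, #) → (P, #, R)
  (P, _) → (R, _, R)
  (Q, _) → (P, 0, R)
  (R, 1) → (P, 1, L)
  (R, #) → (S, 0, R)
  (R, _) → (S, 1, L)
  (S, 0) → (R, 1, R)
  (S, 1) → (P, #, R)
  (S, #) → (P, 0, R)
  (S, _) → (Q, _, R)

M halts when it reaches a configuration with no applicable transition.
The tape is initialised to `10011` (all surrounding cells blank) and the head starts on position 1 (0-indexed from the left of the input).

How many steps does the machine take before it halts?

11

state=P head=1 tape=1[0]011__   (P,0)→(P,#,R)
state=P head=2 tape=1#[0]11__   (P,0)→(P,#,R)
state=P head=3 tape=1##[1]1__   (P,1)→(P,0,L)
state=P head=2 tape=1#[#]01__   (P,#)→(P,#,R)
state=P head=3 tape=1##[0]1__   (P,0)→(P,#,R)
state=P head=4 tape=1###[1]__   (P,1)→(P,0,L)
state=P head=3 tape=1##[#]0__   (P,#)→(P,#,R)
state=P head=4 tape=1###[0]__   (P,0)→(P,#,R)
state=P head=5 tape=1####[_]_   (P,_)→(R,_,R)
state=R head=6 tape=1####_[_]   (R,_)→(S,1,L)
state=S head=5 tape=1####[_]1   (S,_)→(Q,_,R)
state=Q head=6 tape=1####_[1]
M halts after 11 transitions.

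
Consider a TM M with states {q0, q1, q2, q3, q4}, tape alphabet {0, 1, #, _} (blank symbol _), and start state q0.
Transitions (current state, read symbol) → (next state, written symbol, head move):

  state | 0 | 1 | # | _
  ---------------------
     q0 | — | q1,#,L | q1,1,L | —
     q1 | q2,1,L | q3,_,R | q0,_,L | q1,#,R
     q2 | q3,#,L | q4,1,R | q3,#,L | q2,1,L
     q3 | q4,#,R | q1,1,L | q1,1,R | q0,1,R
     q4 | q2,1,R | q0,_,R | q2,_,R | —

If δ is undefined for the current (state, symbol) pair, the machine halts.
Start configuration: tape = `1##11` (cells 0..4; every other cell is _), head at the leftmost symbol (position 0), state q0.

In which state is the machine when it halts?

state=q0 head=0 tape=__[1]##11__   (q0,1)→(q1,#,L)
state=q1 head=-1 tape=_[_]###11__   (q1,_)→(q1,#,R)
state=q1 head=0 tape=_#[#]##11__   (q1,#)→(q0,_,L)
state=q0 head=-1 tape=_[#]_##11__   (q0,#)→(q1,1,L)
state=q1 head=-2 tape=[_]1_##11__   (q1,_)→(q1,#,R)
state=q1 head=-1 tape=#[1]_##11__   (q1,1)→(q3,_,R)
state=q3 head=0 tape=#_[_]##11__   (q3,_)→(q0,1,R)
state=q0 head=1 tape=#_1[#]#11__   (q0,#)→(q1,1,L)
state=q1 head=0 tape=#_[1]1#11__   (q1,1)→(q3,_,R)
state=q3 head=1 tape=#__[1]#11__   (q3,1)→(q1,1,L)
state=q1 head=0 tape=#_[_]1#11__   (q1,_)→(q1,#,R)
state=q1 head=1 tape=#_#[1]#11__   (q1,1)→(q3,_,R)
state=q3 head=2 tape=#_#_[#]11__   (q3,#)→(q1,1,R)
state=q1 head=3 tape=#_#_1[1]1__   (q1,1)→(q3,_,R)
state=q3 head=4 tape=#_#_1_[1]__   (q3,1)→(q1,1,L)
state=q1 head=3 tape=#_#_1[_]1__   (q1,_)→(q1,#,R)
state=q1 head=4 tape=#_#_1#[1]__   (q1,1)→(q3,_,R)
state=q3 head=5 tape=#_#_1#_[_]_   (q3,_)→(q0,1,R)
state=q0 head=6 tape=#_#_1#_1[_]
No transition is defined for (q0, _); M halts in state q0.

q0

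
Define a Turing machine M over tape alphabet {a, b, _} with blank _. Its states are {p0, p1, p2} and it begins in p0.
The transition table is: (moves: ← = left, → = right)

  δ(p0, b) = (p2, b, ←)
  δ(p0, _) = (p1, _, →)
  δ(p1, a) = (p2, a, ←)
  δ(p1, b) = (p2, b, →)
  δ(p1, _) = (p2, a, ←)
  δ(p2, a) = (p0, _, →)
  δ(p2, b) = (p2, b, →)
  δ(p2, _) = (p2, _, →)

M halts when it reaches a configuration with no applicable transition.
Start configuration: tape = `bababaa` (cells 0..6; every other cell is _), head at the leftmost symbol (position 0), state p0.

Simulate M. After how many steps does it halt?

p0 | _[b]ababaa   read b → write b, move ←, go to p2
p2 | [_]bababaa   read _ → write _, move →, go to p2
p2 | _[b]ababaa   read b → write b, move →, go to p2
p2 | _b[a]babaa   read a → write _, move →, go to p0
p0 | _b_[b]abaa   read b → write b, move ←, go to p2
p2 | _b[_]babaa   read _ → write _, move →, go to p2
p2 | _b_[b]abaa   read b → write b, move →, go to p2
p2 | _b_b[a]baa   read a → write _, move →, go to p0
p0 | _b_b_[b]aa   read b → write b, move ←, go to p2
p2 | _b_b[_]baa   read _ → write _, move →, go to p2
p2 | _b_b_[b]aa   read b → write b, move →, go to p2
p2 | _b_b_b[a]a   read a → write _, move →, go to p0
p0 | _b_b_b_[a]
M halts after 12 transitions.

12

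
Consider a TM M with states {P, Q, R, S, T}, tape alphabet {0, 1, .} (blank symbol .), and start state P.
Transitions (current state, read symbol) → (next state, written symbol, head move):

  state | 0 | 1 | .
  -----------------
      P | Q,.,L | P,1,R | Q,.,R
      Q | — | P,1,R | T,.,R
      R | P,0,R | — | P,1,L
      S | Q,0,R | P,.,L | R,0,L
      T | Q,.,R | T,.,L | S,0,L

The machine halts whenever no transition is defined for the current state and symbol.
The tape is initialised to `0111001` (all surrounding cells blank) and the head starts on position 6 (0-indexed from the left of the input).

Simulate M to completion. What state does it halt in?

Q

state=P head=6 tape=011100[1]...   (P,1)→(P,1,R)
state=P head=7 tape=0111001[.]..   (P,.)→(Q,.,R)
state=Q head=8 tape=0111001.[.].   (Q,.)→(T,.,R)
state=T head=9 tape=0111001..[.]   (T,.)→(S,0,L)
state=S head=8 tape=0111001.[.]0   (S,.)→(R,0,L)
state=R head=7 tape=0111001[.]00   (R,.)→(P,1,L)
state=P head=6 tape=011100[1]100   (P,1)→(P,1,R)
state=P head=7 tape=0111001[1]00   (P,1)→(P,1,R)
state=P head=8 tape=01110011[0]0   (P,0)→(Q,.,L)
state=Q head=7 tape=0111001[1].0   (Q,1)→(P,1,R)
state=P head=8 tape=01110011[.]0   (P,.)→(Q,.,R)
state=Q head=9 tape=01110011.[0]
No transition is defined for (Q, 0); M halts in state Q.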